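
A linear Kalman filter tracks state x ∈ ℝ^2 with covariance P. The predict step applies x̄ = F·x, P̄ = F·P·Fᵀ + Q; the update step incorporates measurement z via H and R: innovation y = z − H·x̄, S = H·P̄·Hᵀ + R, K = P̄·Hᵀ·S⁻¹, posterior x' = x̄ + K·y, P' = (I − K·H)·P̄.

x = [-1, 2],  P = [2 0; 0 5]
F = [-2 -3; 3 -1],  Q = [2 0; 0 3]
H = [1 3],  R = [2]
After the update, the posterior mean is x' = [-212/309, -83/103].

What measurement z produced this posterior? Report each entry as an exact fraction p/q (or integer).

x̄ = F·x = [-4, -5]
P̄ = F·P·Fᵀ + Q = [55 3; 3 26]
S = H·P̄·Hᵀ + R = [309]
K = P̄·Hᵀ·S⁻¹ = [64/309; 27/103]
x' − x̄ = [1024/309, 432/103] = K·y
y = (KᵀK)⁻¹·Kᵀ·(x' − x̄) = [16]
z = y + H·x̄ = [16] + [-19] = [-3]

z = [-3]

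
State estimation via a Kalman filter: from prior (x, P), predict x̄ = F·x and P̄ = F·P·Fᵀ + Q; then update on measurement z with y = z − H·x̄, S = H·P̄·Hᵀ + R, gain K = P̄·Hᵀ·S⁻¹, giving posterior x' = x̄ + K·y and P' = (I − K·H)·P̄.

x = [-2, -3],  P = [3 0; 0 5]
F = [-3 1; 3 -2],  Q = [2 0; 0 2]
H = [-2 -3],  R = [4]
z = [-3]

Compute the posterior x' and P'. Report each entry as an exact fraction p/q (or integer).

x̄ = F·x = [3, 0]
P̄ = F·P·Fᵀ + Q = [34 -37; -37 49]
y = z − H·x̄ = [3]
S = H·P̄·Hᵀ + R = [137]
K = P̄·Hᵀ·S⁻¹ = [43/137; -73/137]
x' = x̄ + K·y = [540/137, -219/137]
P' = (I − K·H)·P̄ = [2809/137 -1930/137; -1930/137 1384/137]

x' = [540/137, -219/137]
P' = [2809/137 -1930/137; -1930/137 1384/137]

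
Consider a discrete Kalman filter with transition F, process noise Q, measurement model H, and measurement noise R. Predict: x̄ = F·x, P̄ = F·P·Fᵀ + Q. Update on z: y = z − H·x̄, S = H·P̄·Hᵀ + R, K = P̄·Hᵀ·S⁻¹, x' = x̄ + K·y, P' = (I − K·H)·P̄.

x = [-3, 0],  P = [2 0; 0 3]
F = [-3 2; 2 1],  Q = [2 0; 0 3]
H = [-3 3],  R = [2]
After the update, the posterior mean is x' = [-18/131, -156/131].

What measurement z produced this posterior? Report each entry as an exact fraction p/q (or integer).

x̄ = F·x = [9, -6]
P̄ = F·P·Fᵀ + Q = [32 -6; -6 14]
S = H·P̄·Hᵀ + R = [524]
K = P̄·Hᵀ·S⁻¹ = [-57/262; 15/131]
x' − x̄ = [-1197/131, 630/131] = K·y
y = (KᵀK)⁻¹·Kᵀ·(x' − x̄) = [42]
z = y + H·x̄ = [42] + [-45] = [-3]

z = [-3]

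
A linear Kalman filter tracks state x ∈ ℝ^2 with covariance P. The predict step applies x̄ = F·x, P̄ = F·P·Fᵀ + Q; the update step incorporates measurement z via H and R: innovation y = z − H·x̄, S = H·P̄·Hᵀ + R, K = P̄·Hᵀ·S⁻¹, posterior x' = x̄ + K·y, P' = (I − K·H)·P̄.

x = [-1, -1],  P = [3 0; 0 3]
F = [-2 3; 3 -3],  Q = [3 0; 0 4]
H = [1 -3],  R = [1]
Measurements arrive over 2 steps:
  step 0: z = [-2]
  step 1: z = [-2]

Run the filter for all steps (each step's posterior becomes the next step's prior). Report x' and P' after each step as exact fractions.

step 0: x' = [-1012/835, 219/835], P' = [3741/835 1188/835; 1188/835 469/835]
step 1: x' = [142649/239965, 202383/239965], P' = [754011/239965 240012/239965; 240012/239965 102799/239965]

step 0: x̄ = F·x = [-1, 0]
step 0: P̄ = F·P·Fᵀ + Q = [42 -45; -45 58]
step 0: y = z − H·x̄ = [-1]
step 0: S = H·P̄·Hᵀ + R = [835]
step 0: K = P̄·Hᵀ·S⁻¹ = [177/835; -219/835]
step 0: x' = x̄ + K·y = [-1012/835, 219/835]
step 0: P' = (I − K·H)·P̄ = [3741/835 1188/835; 1188/835 469/835]
step 1: x̄ = F·x = [2681/835, -3693/835]
step 1: P̄ = F·P·Fᵀ + Q = [7434/835 -8847/835; -8847/835 19846/835]
step 1: y = z − H·x̄ = [-3086/167]
step 1: S = H·P̄·Hᵀ + R = [47993/167]
step 1: K = P̄·Hᵀ·S⁻¹ = [6795/47993; -13677/47993]
step 1: x' = x̄ + K·y = [142649/239965, 202383/239965]
step 1: P' = (I − K·H)·P̄ = [754011/239965 240012/239965; 240012/239965 102799/239965]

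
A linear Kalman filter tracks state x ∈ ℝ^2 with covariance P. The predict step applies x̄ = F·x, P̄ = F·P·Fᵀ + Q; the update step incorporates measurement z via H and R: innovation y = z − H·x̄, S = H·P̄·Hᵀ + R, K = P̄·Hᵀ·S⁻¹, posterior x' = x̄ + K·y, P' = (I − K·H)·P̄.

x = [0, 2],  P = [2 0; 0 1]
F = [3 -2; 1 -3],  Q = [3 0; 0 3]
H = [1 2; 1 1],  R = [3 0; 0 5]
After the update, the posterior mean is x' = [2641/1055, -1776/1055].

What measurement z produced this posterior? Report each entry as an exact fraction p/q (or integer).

z = [-1, 2]

x̄ = F·x = [-4, -6]
P̄ = F·P·Fᵀ + Q = [25 12; 12 14]
S = H·P̄·Hᵀ + R = [132 89; 89 68]
K = P̄·Hᵀ·S⁻¹ = [39/1055 523/1055; 406/1055 -128/1055]
x' − x̄ = [6861/1055, 4554/1055] = K·y
y = (KᵀK)⁻¹·Kᵀ·(x' − x̄) = [15, 12]
z = y + H·x̄ = [15, 12] + [-16, -10] = [-1, 2]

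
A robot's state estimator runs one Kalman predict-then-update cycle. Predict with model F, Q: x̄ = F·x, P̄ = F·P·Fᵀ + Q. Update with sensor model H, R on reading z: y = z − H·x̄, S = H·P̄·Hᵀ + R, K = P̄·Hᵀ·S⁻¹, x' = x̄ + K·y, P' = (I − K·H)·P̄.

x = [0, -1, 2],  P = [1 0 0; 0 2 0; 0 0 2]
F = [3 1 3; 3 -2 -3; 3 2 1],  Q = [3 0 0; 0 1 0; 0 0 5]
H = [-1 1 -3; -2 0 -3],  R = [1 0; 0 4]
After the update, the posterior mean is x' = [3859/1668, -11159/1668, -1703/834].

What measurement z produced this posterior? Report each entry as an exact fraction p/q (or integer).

x̄ = F·x = [5, -4, 0]
P̄ = F·P·Fᵀ + Q = [32 -13 19; -13 36 -5; 19 -5 24]
S = H·P̄·Hᵀ + R = [455 492; 492 576]
K = P̄·Hᵀ·S⁻¹ = [65/1668 -4871/20016; 1391/1668 -12833/20016; -49/834 -1409/10008]
x' − x̄ = [-4481/1668, -4487/1668, -1703/834] = K·y
y = (KᵀK)⁻¹·Kᵀ·(x' − x̄) = [6, 12]
z = y + H·x̄ = [6, 12] + [-9, -10] = [-3, 2]

z = [-3, 2]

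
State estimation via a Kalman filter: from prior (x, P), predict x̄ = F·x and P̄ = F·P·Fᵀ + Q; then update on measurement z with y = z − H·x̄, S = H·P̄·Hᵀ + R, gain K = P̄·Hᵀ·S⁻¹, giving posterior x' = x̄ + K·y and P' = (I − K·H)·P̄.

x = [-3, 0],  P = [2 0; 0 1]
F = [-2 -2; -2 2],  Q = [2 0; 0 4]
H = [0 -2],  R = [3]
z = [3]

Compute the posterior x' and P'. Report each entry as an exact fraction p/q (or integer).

x' = [282/67, -78/67]
P' = [874/67 12/67; 12/67 48/67]

x̄ = F·x = [6, 6]
P̄ = F·P·Fᵀ + Q = [14 4; 4 16]
y = z − H·x̄ = [15]
S = H·P̄·Hᵀ + R = [67]
K = P̄·Hᵀ·S⁻¹ = [-8/67; -32/67]
x' = x̄ + K·y = [282/67, -78/67]
P' = (I − K·H)·P̄ = [874/67 12/67; 12/67 48/67]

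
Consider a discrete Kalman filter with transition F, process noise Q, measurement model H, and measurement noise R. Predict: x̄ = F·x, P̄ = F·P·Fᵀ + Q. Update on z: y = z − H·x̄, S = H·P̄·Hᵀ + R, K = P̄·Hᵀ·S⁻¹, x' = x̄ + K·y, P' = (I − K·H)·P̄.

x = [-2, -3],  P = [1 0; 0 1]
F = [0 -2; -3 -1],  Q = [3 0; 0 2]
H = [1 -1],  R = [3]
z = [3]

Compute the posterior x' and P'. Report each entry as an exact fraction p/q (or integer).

x̄ = F·x = [6, 9]
P̄ = F·P·Fᵀ + Q = [7 2; 2 12]
y = z − H·x̄ = [6]
S = H·P̄·Hᵀ + R = [18]
K = P̄·Hᵀ·S⁻¹ = [5/18; -5/9]
x' = x̄ + K·y = [23/3, 17/3]
P' = (I − K·H)·P̄ = [101/18 43/9; 43/9 58/9]

x' = [23/3, 17/3]
P' = [101/18 43/9; 43/9 58/9]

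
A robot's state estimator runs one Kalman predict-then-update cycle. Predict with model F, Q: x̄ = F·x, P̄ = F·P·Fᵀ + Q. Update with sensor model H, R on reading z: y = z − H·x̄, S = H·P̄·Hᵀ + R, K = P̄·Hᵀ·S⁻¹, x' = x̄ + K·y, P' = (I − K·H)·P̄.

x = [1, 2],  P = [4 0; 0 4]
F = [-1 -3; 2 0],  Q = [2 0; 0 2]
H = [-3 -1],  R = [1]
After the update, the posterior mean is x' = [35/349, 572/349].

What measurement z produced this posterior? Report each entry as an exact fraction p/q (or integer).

z = [-2]

x̄ = F·x = [-7, 2]
P̄ = F·P·Fᵀ + Q = [42 -8; -8 18]
S = H·P̄·Hᵀ + R = [349]
K = P̄·Hᵀ·S⁻¹ = [-118/349; 6/349]
x' − x̄ = [2478/349, -126/349] = K·y
y = (KᵀK)⁻¹·Kᵀ·(x' − x̄) = [-21]
z = y + H·x̄ = [-21] + [19] = [-2]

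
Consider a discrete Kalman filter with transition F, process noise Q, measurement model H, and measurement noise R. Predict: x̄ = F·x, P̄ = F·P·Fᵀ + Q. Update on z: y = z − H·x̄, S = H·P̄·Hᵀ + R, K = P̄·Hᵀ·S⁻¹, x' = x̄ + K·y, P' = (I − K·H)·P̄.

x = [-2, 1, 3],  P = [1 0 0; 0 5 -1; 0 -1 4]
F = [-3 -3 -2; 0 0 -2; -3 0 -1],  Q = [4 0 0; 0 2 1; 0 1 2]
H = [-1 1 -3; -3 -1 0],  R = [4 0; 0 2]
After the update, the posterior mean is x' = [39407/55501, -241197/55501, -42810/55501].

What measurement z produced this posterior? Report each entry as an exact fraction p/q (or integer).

x̄ = F·x = [-3, -6, 3]
P̄ = F·P·Fᵀ + Q = [62 10 14; 10 18 9; 14 9 15]
S = H·P̄·Hᵀ + R = [229 301; 301 638]
K = P̄·Hᵀ·S⁻¹ = [-976/55501 -16590/55501; 2326/55501 -5273/55501; -16549/55501 3371/55501]
x' − x̄ = [205910/55501, 91809/55501, -209313/55501] = K·y
y = (KᵀK)⁻¹·Kᵀ·(x' − x̄) = [10, -13]
z = y + H·x̄ = [10, -13] + [-12, 15] = [-2, 2]

z = [-2, 2]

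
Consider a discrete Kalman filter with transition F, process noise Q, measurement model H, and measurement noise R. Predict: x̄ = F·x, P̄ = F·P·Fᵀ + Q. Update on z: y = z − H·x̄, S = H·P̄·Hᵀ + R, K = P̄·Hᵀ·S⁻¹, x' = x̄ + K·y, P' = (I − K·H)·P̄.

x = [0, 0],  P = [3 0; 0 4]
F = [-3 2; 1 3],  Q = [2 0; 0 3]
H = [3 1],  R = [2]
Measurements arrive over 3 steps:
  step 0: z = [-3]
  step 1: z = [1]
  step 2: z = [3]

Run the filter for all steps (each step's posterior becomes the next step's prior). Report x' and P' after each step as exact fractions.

step 0: x̄ = F·x = [0, 0]
step 0: P̄ = F·P·Fᵀ + Q = [45 15; 15 42]
step 0: y = z − H·x̄ = [-3]
step 0: S = H·P̄·Hᵀ + R = [539]
step 0: K = P̄·Hᵀ·S⁻¹ = [150/539; 87/539]
step 0: x' = x̄ + K·y = [-450/539, -261/539]
step 0: P' = (I − K·H)·P̄ = [1755/539 -4965/539; -4965/539 15069/539]
step 1: x̄ = F·x = [828/539, -1233/539]
step 1: P̄ = F·P·Fᵀ + Q = [136729/539 119904/539; 119904/539 109203/539]
step 1: y = z − H·x̄ = [-712/539]
step 1: S = H·P̄·Hᵀ + R = [2060266/539]
step 1: K = P̄·Hᵀ·S⁻¹ = [530091/2060266; 468915/2060266]
step 1: x' = x̄ + K·y = [1232352/1030133, -2666211/1030133]
step 1: P' = (I − K·H)·P̄ = [1301747/2060266 -2845059/2060266; -2845059/2060266 9473007/2060266]
step 2: x̄ = F·x = [-9029478/1030133, -6766281/1030133]
step 2: P̄ = F·P·Fᵀ + Q = [87868991/2060266 36424107/1030133; 36424107/1030133 37834627/1030133]
step 2: y = z − H·x̄ = [36945114/1030133]
step 2: S = H·P̄·Hᵀ + R = [1307699989/2060266]
step 2: K = P̄·Hᵀ·S⁻¹ = [336455187/1307699989; 294213896/1307699989]
step 2: x' = x̄ + K·y = [604317072/1307699989, 1962368295/1307699989]
step 2: P' = (I − K·H)·P̄ = [827167805/1307699989 -1808593041/1307699989; -1808593041/1307699989 6014206915/1307699989]

step 0: x' = [-450/539, -261/539], P' = [1755/539 -4965/539; -4965/539 15069/539]
step 1: x' = [1232352/1030133, -2666211/1030133], P' = [1301747/2060266 -2845059/2060266; -2845059/2060266 9473007/2060266]
step 2: x' = [604317072/1307699989, 1962368295/1307699989], P' = [827167805/1307699989 -1808593041/1307699989; -1808593041/1307699989 6014206915/1307699989]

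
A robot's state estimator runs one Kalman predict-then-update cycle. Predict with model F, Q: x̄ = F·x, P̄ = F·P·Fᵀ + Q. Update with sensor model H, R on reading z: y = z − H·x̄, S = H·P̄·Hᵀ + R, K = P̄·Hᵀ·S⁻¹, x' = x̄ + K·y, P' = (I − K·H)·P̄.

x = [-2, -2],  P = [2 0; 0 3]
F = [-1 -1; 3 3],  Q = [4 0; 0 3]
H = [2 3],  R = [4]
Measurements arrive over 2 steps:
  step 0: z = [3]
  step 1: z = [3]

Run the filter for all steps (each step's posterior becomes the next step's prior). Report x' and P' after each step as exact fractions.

step 0: x' = [331/292, 15/146], P' = [1899/292 -651/146; -651/146 255/73]
step 1: x' = [-2830/2243, 4299/2243], P' = [148033/29159 -7578/2243; -7578/2243 6000/2243]

step 0: x̄ = F·x = [4, -12]
step 0: P̄ = F·P·Fᵀ + Q = [9 -15; -15 48]
step 0: y = z − H·x̄ = [31]
step 0: S = H·P̄·Hᵀ + R = [292]
step 0: K = P̄·Hᵀ·S⁻¹ = [-27/292; 57/146]
step 0: x' = x̄ + K·y = [331/292, 15/146]
step 0: P' = (I − K·H)·P̄ = [1899/292 -651/146; -651/146 255/73]
step 1: x̄ = F·x = [-361/292, 1083/292]
step 1: P̄ = F·P·Fᵀ + Q = [1483/292 -945/292; -945/292 3711/292]
step 1: y = z − H·x̄ = [-1651/292]
step 1: S = H·P̄·Hᵀ + R = [29159/292]
step 1: K = P̄·Hᵀ·S⁻¹ = [131/29159; 711/2243]
step 1: x' = x̄ + K·y = [-2830/2243, 4299/2243]
step 1: P' = (I − K·H)·P̄ = [148033/29159 -7578/2243; -7578/2243 6000/2243]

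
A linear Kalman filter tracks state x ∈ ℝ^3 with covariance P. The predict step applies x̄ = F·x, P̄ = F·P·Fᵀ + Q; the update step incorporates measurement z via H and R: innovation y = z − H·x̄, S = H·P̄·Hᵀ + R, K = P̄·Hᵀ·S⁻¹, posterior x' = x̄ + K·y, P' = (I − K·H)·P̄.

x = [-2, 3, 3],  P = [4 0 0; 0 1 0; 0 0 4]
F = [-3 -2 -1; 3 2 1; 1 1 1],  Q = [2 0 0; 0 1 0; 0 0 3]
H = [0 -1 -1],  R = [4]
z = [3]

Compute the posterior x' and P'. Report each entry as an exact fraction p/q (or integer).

x' = [329/97, -339/97, 88/97]
P' = [618/97 -362/97 114/97; -362/97 396/97 -144/97; 114/97 -144/97 264/97]

x̄ = F·x = [-3, 3, 4]
P̄ = F·P·Fᵀ + Q = [46 -44 -18; -44 45 18; -18 18 12]
y = z − H·x̄ = [10]
S = H·P̄·Hᵀ + R = [97]
K = P̄·Hᵀ·S⁻¹ = [62/97; -63/97; -30/97]
x' = x̄ + K·y = [329/97, -339/97, 88/97]
P' = (I − K·H)·P̄ = [618/97 -362/97 114/97; -362/97 396/97 -144/97; 114/97 -144/97 264/97]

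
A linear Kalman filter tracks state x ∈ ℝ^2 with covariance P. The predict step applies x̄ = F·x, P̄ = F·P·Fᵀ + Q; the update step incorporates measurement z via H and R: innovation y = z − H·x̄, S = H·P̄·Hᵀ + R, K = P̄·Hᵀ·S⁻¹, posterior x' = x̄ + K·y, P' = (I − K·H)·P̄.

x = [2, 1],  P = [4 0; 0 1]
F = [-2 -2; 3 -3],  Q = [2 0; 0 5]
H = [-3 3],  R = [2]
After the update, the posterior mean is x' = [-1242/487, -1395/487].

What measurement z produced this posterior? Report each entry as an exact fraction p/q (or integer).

x̄ = F·x = [-6, 3]
P̄ = F·P·Fᵀ + Q = [22 -18; -18 50]
S = H·P̄·Hᵀ + R = [974]
K = P̄·Hᵀ·S⁻¹ = [-60/487; 102/487]
x' − x̄ = [1680/487, -2856/487] = K·y
y = (KᵀK)⁻¹·Kᵀ·(x' − x̄) = [-28]
z = y + H·x̄ = [-28] + [27] = [-1]

z = [-1]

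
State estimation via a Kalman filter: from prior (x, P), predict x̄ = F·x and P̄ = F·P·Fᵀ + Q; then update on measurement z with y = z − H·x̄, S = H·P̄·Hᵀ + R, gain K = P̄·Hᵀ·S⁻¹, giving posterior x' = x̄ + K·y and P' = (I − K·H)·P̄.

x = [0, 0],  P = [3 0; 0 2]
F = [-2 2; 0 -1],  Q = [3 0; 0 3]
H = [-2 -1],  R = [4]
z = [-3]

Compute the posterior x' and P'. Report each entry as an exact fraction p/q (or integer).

x' = [126/85, -9/85]
P' = [191/85 -214/85; -214/85 416/85]

x̄ = F·x = [0, 0]
P̄ = F·P·Fᵀ + Q = [23 -4; -4 5]
y = z − H·x̄ = [-3]
S = H·P̄·Hᵀ + R = [85]
K = P̄·Hᵀ·S⁻¹ = [-42/85; 3/85]
x' = x̄ + K·y = [126/85, -9/85]
P' = (I − K·H)·P̄ = [191/85 -214/85; -214/85 416/85]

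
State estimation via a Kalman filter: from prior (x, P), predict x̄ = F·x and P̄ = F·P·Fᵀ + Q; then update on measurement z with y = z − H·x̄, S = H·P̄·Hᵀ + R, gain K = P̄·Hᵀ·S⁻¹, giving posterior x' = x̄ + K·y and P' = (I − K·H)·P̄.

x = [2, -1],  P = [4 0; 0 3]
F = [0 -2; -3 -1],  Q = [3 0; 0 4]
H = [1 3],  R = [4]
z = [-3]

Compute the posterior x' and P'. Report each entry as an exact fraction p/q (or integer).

x' = [607/221, -430/221]
P' = [5541/442 -1803/442; -1803/442 781/442]

x̄ = F·x = [2, -5]
P̄ = F·P·Fᵀ + Q = [15 6; 6 43]
y = z − H·x̄ = [10]
S = H·P̄·Hᵀ + R = [442]
K = P̄·Hᵀ·S⁻¹ = [33/442; 135/442]
x' = x̄ + K·y = [607/221, -430/221]
P' = (I − K·H)·P̄ = [5541/442 -1803/442; -1803/442 781/442]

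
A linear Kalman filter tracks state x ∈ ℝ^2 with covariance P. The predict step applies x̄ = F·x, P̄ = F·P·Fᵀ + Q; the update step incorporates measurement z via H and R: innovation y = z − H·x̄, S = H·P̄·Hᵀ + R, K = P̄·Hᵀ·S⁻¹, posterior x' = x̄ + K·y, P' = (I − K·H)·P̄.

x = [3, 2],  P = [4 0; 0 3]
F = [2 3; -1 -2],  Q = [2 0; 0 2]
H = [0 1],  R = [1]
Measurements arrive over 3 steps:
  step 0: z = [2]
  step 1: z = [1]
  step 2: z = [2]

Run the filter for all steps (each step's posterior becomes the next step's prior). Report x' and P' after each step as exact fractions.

step 0: x' = [-6/19, 29/19], P' = [179/19 -26/19; -26/19 18/19]
step 1: x' = [-64/51, 133/204], P' = [560/51 -71/51; -71/51 185/204]
step 2: x' = [-8741/2456, 2247/1228], P' = [28199/2456 -1801/1228; -1801/1228 563/614]

step 0: x̄ = F·x = [12, -7]
step 0: P̄ = F·P·Fᵀ + Q = [45 -26; -26 18]
step 0: y = z − H·x̄ = [9]
step 0: S = H·P̄·Hᵀ + R = [19]
step 0: K = P̄·Hᵀ·S⁻¹ = [-26/19; 18/19]
step 0: x' = x̄ + K·y = [-6/19, 29/19]
step 0: P' = (I − K·H)·P̄ = [179/19 -26/19; -26/19 18/19]
step 1: x̄ = F·x = [75/19, -52/19]
step 1: P̄ = F·P·Fᵀ + Q = [604/19 -284/19; -284/19 185/19]
step 1: y = z − H·x̄ = [71/19]
step 1: S = H·P̄·Hᵀ + R = [204/19]
step 1: K = P̄·Hᵀ·S⁻¹ = [-71/51; 185/204]
step 1: x' = x̄ + K·y = [-64/51, 133/204]
step 1: P' = (I − K·H)·P̄ = [560/51 -71/51; -71/51 185/204]
step 2: x̄ = F·x = [-113/204, -5/102]
step 2: P̄ = F·P·Fᵀ + Q = [7625/204 -1801/102; -1801/102 563/51]
step 2: y = z − H·x̄ = [209/102]
step 2: S = H·P̄·Hᵀ + R = [614/51]
step 2: K = P̄·Hᵀ·S⁻¹ = [-1801/1228; 563/614]
step 2: x' = x̄ + K·y = [-8741/2456, 2247/1228]
step 2: P' = (I − K·H)·P̄ = [28199/2456 -1801/1228; -1801/1228 563/614]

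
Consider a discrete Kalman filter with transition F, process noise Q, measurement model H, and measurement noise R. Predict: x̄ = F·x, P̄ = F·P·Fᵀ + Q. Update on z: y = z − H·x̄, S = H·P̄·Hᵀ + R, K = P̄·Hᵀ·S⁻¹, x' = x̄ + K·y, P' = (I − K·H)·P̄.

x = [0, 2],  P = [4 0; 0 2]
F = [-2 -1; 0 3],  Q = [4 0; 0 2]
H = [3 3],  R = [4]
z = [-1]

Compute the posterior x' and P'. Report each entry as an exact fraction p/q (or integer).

x' = [-586/137, 549/137]
P' = [1862/137 -1830/137; -1830/137 1858/137]

x̄ = F·x = [-2, 6]
P̄ = F·P·Fᵀ + Q = [22 -6; -6 20]
y = z − H·x̄ = [-13]
S = H·P̄·Hᵀ + R = [274]
K = P̄·Hᵀ·S⁻¹ = [24/137; 21/137]
x' = x̄ + K·y = [-586/137, 549/137]
P' = (I − K·H)·P̄ = [1862/137 -1830/137; -1830/137 1858/137]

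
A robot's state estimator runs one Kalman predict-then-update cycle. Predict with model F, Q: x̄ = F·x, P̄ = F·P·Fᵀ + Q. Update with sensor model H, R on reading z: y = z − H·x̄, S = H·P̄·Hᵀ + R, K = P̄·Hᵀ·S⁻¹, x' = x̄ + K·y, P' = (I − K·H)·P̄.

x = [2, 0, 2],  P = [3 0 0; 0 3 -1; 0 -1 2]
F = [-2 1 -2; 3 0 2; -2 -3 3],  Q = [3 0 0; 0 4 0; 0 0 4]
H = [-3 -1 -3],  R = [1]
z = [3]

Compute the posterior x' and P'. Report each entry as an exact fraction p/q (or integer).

x' = [-4192/529, 5065/529, 1973/529]
P' = [15806/529 -14452/529 -10986/529; -14452/529 18606/529 8235/529; -10986/529 8235/529 8302/529]

x̄ = F·x = [-8, 10, 2]
P̄ = F·P·Fᵀ + Q = [30 -28 -18; -28 39 0; -18 0 79]
y = z − H·x̄ = [-5]
S = H·P̄·Hᵀ + R = [529]
K = P̄·Hᵀ·S⁻¹ = [-8/529; 45/529; -183/529]
x' = x̄ + K·y = [-4192/529, 5065/529, 1973/529]
P' = (I − K·H)·P̄ = [15806/529 -14452/529 -10986/529; -14452/529 18606/529 8235/529; -10986/529 8235/529 8302/529]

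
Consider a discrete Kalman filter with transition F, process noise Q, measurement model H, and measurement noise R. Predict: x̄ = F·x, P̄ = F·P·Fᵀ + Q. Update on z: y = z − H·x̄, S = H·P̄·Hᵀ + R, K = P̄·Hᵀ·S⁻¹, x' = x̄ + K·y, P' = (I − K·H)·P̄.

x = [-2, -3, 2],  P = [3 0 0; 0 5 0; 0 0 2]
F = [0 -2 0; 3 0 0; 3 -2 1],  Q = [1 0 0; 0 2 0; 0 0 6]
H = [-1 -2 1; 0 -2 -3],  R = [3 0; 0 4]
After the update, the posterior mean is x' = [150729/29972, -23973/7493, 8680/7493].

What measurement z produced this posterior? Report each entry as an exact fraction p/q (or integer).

z = [2, 3]

x̄ = F·x = [6, -6, 2]
P̄ = F·P·Fᵀ + Q = [21 0 20; 0 29 27; 20 27 55]
S = H·P̄·Hᵀ + R = [47 119; 119 939]
K = P̄·Hᵀ·S⁻¹ = [6201/29972 -2701/29972; -3142/7493 -711/7493; 2055/7493 -2008/7493]
x' − x̄ = [-29103/29972, 20985/7493, -6306/7493] = K·y
y = (KᵀK)⁻¹·Kᵀ·(x' − x̄) = [-6, -3]
z = y + H·x̄ = [-6, -3] + [8, 6] = [2, 3]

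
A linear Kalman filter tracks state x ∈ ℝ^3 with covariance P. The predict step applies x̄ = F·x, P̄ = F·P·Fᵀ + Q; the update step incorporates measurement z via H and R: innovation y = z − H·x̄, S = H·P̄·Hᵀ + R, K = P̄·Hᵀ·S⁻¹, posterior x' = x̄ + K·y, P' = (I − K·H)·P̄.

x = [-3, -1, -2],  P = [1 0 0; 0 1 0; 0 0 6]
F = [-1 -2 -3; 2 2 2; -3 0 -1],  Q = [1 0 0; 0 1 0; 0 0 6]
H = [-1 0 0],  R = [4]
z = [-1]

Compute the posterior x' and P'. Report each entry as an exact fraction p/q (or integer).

x' = [13/8, -87/16, 247/32]
P' = [15/4 -21/8 21/16; -21/8 87/16 -135/32; 21/16 -135/32 903/64]

x̄ = F·x = [11, -12, 11]
P̄ = F·P·Fᵀ + Q = [60 -42 21; -42 33 -18; 21 -18 21]
y = z − H·x̄ = [10]
S = H·P̄·Hᵀ + R = [64]
K = P̄·Hᵀ·S⁻¹ = [-15/16; 21/32; -21/64]
x' = x̄ + K·y = [13/8, -87/16, 247/32]
P' = (I − K·H)·P̄ = [15/4 -21/8 21/16; -21/8 87/16 -135/32; 21/16 -135/32 903/64]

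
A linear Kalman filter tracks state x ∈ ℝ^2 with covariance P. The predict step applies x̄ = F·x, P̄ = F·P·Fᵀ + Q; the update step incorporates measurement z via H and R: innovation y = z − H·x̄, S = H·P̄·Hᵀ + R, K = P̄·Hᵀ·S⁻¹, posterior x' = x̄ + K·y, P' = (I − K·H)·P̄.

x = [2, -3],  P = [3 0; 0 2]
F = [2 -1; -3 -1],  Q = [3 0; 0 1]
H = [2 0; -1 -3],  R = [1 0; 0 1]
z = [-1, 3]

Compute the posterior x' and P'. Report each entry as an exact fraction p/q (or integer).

x' = [-3231/9404, -3997/4702]
P' = [2303/9404 -389/4702; -389/4702 325/2351]

x̄ = F·x = [7, -3]
P̄ = F·P·Fᵀ + Q = [17 -16; -16 30]
y = z − H·x̄ = [-15, 1]
S = H·P̄·Hᵀ + R = [69 62; 62 192]
K = P̄·Hᵀ·S⁻¹ = [2303/4702 31/9404; -389/2351 -1561/4702]
x' = x̄ + K·y = [-3231/9404, -3997/4702]
P' = (I − K·H)·P̄ = [2303/9404 -389/4702; -389/4702 325/2351]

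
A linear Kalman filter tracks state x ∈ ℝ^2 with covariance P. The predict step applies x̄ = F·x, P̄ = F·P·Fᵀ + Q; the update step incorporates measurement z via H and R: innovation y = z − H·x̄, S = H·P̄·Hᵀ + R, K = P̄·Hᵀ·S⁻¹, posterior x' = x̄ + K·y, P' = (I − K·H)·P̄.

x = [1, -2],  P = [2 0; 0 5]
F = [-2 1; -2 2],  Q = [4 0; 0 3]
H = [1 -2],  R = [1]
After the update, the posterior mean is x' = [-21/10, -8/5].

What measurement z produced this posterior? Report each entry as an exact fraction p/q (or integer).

z = [1]

x̄ = F·x = [-4, -6]
P̄ = F·P·Fᵀ + Q = [17 18; 18 31]
S = H·P̄·Hᵀ + R = [70]
K = P̄·Hᵀ·S⁻¹ = [-19/70; -22/35]
x' − x̄ = [19/10, 22/5] = K·y
y = (KᵀK)⁻¹·Kᵀ·(x' − x̄) = [-7]
z = y + H·x̄ = [-7] + [8] = [1]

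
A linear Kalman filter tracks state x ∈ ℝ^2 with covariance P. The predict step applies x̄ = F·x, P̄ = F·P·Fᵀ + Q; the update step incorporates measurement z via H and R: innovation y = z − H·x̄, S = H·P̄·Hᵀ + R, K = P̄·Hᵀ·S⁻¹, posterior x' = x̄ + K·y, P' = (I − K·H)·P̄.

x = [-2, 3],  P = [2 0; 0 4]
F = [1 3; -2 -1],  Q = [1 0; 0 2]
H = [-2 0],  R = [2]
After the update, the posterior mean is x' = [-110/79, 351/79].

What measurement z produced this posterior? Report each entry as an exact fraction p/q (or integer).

z = [3]

x̄ = F·x = [7, 1]
P̄ = F·P·Fᵀ + Q = [39 -16; -16 14]
S = H·P̄·Hᵀ + R = [158]
K = P̄·Hᵀ·S⁻¹ = [-39/79; 16/79]
x' − x̄ = [-663/79, 272/79] = K·y
y = (KᵀK)⁻¹·Kᵀ·(x' − x̄) = [17]
z = y + H·x̄ = [17] + [-14] = [3]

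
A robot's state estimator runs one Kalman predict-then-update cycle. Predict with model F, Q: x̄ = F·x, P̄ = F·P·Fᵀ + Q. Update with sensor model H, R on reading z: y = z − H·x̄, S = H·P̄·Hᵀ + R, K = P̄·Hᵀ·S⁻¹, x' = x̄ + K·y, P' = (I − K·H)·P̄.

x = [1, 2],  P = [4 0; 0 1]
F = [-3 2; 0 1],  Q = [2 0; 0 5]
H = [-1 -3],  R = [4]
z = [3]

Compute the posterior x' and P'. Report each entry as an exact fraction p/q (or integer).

x̄ = F·x = [1, 2]
P̄ = F·P·Fᵀ + Q = [42 2; 2 6]
y = z − H·x̄ = [10]
S = H·P̄·Hᵀ + R = [112]
K = P̄·Hᵀ·S⁻¹ = [-3/7; -5/28]
x' = x̄ + K·y = [-23/7, 3/14]
P' = (I − K·H)·P̄ = [150/7 -46/7; -46/7 17/7]

x' = [-23/7, 3/14]
P' = [150/7 -46/7; -46/7 17/7]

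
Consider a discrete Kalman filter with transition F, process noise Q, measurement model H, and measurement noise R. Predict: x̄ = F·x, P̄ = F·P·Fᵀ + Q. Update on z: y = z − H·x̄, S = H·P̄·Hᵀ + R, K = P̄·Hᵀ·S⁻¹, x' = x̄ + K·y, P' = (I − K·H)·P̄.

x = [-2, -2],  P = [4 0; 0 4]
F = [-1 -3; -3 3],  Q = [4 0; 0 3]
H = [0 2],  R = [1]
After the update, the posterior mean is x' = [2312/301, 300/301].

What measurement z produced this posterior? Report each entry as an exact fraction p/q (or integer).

x̄ = F·x = [8, 0]
P̄ = F·P·Fᵀ + Q = [44 -24; -24 75]
S = H·P̄·Hᵀ + R = [301]
K = P̄·Hᵀ·S⁻¹ = [-48/301; 150/301]
x' − x̄ = [-96/301, 300/301] = K·y
y = (KᵀK)⁻¹·Kᵀ·(x' − x̄) = [2]
z = y + H·x̄ = [2] + [0] = [2]

z = [2]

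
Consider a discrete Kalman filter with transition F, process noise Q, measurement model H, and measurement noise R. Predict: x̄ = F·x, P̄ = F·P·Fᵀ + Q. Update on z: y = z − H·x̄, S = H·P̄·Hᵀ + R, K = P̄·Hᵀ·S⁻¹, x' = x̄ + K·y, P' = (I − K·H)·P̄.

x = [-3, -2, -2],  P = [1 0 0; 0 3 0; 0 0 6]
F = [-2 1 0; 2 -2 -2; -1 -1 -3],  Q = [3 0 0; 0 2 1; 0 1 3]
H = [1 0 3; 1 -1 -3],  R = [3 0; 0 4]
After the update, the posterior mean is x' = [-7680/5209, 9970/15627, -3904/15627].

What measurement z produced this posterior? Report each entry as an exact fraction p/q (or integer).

z = [-3, -2]

x̄ = F·x = [4, 2, 11]
P̄ = F·P·Fᵀ + Q = [10 -10 -1; -10 42 41; -1 41 61]
S = H·P̄·Hᵀ + R = [556 -652; -652 877]
K = P̄·Hᵀ·S⁻¹ = [7045/20836 1446/5209; -14999/62508 -5906/15627; 6457/31254 -1609/15627]
x' − x̄ = [-28516/5209, -21284/15627, -175801/15627] = K·y
y = (KᵀK)⁻¹·Kᵀ·(x' − x̄) = [-40, 29]
z = y + H·x̄ = [-40, 29] + [37, -31] = [-3, -2]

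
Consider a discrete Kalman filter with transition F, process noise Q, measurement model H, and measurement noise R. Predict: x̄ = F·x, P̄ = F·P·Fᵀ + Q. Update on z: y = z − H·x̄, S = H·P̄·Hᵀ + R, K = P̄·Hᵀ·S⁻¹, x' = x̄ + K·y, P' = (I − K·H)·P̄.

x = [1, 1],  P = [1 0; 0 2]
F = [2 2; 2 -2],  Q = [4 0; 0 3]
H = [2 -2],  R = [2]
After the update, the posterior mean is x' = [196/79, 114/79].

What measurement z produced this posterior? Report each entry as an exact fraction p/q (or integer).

z = [2]

x̄ = F·x = [4, 0]
P̄ = F·P·Fᵀ + Q = [16 -4; -4 15]
S = H·P̄·Hᵀ + R = [158]
K = P̄·Hᵀ·S⁻¹ = [20/79; -19/79]
x' − x̄ = [-120/79, 114/79] = K·y
y = (KᵀK)⁻¹·Kᵀ·(x' − x̄) = [-6]
z = y + H·x̄ = [-6] + [8] = [2]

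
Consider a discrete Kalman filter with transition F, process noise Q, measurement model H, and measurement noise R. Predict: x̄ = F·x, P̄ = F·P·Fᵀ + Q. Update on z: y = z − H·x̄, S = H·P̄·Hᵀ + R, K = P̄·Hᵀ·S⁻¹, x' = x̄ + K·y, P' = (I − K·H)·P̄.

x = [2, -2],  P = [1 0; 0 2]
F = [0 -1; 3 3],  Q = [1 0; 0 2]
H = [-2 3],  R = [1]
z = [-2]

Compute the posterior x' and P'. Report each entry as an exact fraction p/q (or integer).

x' = [322/173, 99/173]
P' = [231/173 150/173; 150/173 233/346]

x̄ = F·x = [2, 0]
P̄ = F·P·Fᵀ + Q = [3 -6; -6 29]
y = z − H·x̄ = [2]
S = H·P̄·Hᵀ + R = [346]
K = P̄·Hᵀ·S⁻¹ = [-12/173; 99/346]
x' = x̄ + K·y = [322/173, 99/173]
P' = (I − K·H)·P̄ = [231/173 150/173; 150/173 233/346]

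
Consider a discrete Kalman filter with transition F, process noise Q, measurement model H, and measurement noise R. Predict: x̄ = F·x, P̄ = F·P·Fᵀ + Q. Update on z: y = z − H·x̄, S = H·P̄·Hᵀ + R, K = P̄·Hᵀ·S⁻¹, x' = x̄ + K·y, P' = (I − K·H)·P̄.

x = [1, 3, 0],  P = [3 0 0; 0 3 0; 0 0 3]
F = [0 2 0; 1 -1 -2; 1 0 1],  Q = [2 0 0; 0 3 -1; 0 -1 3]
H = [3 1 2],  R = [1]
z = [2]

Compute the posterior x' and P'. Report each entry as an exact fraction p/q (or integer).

x' = [18/11, -46/33, -23/33]
P' = [46/11 -51/11 -42/11; -51/11 2747/132 -229/66; -42/11 -229/66 248/33]

x̄ = F·x = [6, -2, 1]
P̄ = F·P·Fᵀ + Q = [14 -6 0; -6 21 -4; 0 -4 9]
y = z − H·x̄ = [-16]
S = H·P̄·Hᵀ + R = [132]
K = P̄·Hᵀ·S⁻¹ = [3/11; -5/132; 7/66]
x' = x̄ + K·y = [18/11, -46/33, -23/33]
P' = (I − K·H)·P̄ = [46/11 -51/11 -42/11; -51/11 2747/132 -229/66; -42/11 -229/66 248/33]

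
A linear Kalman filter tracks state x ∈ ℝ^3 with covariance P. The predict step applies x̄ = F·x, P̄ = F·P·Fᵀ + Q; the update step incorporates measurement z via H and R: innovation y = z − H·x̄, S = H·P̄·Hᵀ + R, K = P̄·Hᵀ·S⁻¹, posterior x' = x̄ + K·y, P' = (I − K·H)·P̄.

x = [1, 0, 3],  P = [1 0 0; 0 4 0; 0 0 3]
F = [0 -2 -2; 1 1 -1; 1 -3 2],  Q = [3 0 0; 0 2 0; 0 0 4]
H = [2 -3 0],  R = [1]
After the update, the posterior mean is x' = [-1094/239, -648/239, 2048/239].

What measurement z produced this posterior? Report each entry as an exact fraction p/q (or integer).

x̄ = F·x = [-6, -2, 7]
P̄ = F·P·Fᵀ + Q = [31 -2 12; -2 10 -17; 12 -17 53]
S = H·P̄·Hᵀ + R = [239]
K = P̄·Hᵀ·S⁻¹ = [68/239; -34/239; 75/239]
x' − x̄ = [340/239, -170/239, 375/239] = K·y
y = (KᵀK)⁻¹·Kᵀ·(x' − x̄) = [5]
z = y + H·x̄ = [5] + [-6] = [-1]

z = [-1]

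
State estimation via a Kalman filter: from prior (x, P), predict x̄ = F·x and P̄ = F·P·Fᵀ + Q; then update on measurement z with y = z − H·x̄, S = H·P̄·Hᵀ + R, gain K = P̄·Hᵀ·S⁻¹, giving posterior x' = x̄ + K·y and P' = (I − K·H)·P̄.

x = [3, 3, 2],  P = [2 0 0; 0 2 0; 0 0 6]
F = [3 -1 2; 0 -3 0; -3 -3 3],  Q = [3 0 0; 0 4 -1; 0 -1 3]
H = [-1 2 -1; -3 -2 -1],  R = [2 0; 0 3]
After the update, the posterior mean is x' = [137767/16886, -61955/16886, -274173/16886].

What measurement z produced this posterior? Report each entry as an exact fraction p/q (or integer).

x̄ = F·x = [10, -9, -12]
P̄ = F·P·Fᵀ + Q = [47 6 24; 6 22 17; 24 17 93]
S = H·P̄·Hᵀ + R = [186 218; 218 891]
K = P̄·Hᵀ·S⁻¹ = [-13983/118202 -10030/59101; 35933/118202 -9636/59101; -30571/118202 -9460/59101]
x' − x̄ = [-31093/16886, 90019/16886, -71541/16886] = K·y
y = (KᵀK)⁻¹·Kᵀ·(x' − x̄) = [17, -1]
z = y + H·x̄ = [17, -1] + [-16, 0] = [1, -1]

z = [1, -1]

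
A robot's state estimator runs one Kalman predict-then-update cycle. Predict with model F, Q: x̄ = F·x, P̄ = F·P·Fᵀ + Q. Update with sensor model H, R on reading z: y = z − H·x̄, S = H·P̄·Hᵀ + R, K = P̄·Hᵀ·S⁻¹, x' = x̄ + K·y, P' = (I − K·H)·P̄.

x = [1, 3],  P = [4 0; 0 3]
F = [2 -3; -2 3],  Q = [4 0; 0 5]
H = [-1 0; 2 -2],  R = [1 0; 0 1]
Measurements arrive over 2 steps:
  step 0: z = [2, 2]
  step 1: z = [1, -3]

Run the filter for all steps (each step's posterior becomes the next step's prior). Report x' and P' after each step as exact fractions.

step 0: x' = [-121/96, -1031/480], P' = [67/96 317/480; 317/480 2083/2400]
step 1: x' = [-527048/631031, 357822/631031], P' = [439399/631031 416945/631031; 416945/631031 547642/631031]

step 0: x̄ = F·x = [-7, 7]
step 0: P̄ = F·P·Fᵀ + Q = [47 -43; -43 48]
step 0: y = z − H·x̄ = [-5, 30]
step 0: S = H·P̄·Hᵀ + R = [48 -180; -180 725]
step 0: K = P̄·Hᵀ·S⁻¹ = [-67/96 3/40; -317/480 -83/200]
step 0: x' = x̄ + K·y = [-121/96, -1031/480]
step 0: P' = (I − K·H)·P̄ = [67/96 317/480; 317/480 2083/2400]
step 1: x̄ = F·x = [1883/480, -1883/480]
step 1: P̄ = F·P·Fᵀ + Q = [16027/2400 -6427/2400; -6427/2400 18427/2400]
step 1: y = z − H·x̄ = [2363/480, -2243/120]
step 1: S = H·P̄·Hᵀ + R = [18427/2400 -11227/600; -11227/600 11977/150]
step 1: K = P̄·Hᵀ·S⁻¹ = [-439399/631031 44908/631031; -416945/631031 -261394/631031]
step 1: x' = x̄ + K·y = [-527048/631031, 357822/631031]
step 1: P' = (I − K·H)·P̄ = [439399/631031 416945/631031; 416945/631031 547642/631031]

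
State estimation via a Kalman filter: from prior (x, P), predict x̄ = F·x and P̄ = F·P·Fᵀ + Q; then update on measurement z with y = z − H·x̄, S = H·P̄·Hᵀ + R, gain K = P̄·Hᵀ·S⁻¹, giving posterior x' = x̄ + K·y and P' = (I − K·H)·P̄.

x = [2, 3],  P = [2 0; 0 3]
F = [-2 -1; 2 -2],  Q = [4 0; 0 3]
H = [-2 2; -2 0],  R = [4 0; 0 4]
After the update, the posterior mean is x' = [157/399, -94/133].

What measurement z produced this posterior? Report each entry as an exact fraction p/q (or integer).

z = [-2, -2]

x̄ = F·x = [-7, -2]
P̄ = F·P·Fᵀ + Q = [15 -2; -2 23]
S = H·P̄·Hᵀ + R = [172 68; 68 64]
K = P̄·Hᵀ·S⁻¹ = [-17/798 -178/399; 61/133 -113/266]
x' − x̄ = [2950/399, 172/133] = K·y
y = (KᵀK)⁻¹·Kᵀ·(x' − x̄) = [-12, -16]
z = y + H·x̄ = [-12, -16] + [10, 14] = [-2, -2]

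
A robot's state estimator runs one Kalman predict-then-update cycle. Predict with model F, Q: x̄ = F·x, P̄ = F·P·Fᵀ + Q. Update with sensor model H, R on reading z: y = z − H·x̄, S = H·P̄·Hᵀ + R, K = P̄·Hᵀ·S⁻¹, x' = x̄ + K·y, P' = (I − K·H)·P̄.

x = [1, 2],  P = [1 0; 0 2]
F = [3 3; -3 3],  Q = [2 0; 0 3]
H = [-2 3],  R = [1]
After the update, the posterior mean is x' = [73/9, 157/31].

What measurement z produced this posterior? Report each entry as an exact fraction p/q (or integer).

z = [-1]

x̄ = F·x = [9, 3]
P̄ = F·P·Fᵀ + Q = [29 9; 9 30]
S = H·P̄·Hᵀ + R = [279]
K = P̄·Hᵀ·S⁻¹ = [-1/9; 8/31]
x' − x̄ = [-8/9, 64/31] = K·y
y = (KᵀK)⁻¹·Kᵀ·(x' − x̄) = [8]
z = y + H·x̄ = [8] + [-9] = [-1]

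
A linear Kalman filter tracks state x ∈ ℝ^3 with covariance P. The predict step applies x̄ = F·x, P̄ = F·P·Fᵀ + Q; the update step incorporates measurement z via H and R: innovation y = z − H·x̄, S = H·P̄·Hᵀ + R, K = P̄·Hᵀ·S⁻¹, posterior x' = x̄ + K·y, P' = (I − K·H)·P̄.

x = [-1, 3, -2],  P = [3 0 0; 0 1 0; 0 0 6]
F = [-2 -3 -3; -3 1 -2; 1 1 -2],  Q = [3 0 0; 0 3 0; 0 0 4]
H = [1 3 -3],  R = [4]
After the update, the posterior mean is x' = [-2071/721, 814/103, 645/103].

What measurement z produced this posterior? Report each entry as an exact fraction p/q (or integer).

z = [2]

x̄ = F·x = [-1, 10, 6]
P̄ = F·P·Fᵀ + Q = [78 51 27; 51 55 16; 27 16 32]
S = H·P̄·Hᵀ + R = [721]
K = P̄·Hᵀ·S⁻¹ = [150/721; 24/103; -3/103]
x' − x̄ = [-1350/721, -216/103, 27/103] = K·y
y = (KᵀK)⁻¹·Kᵀ·(x' − x̄) = [-9]
z = y + H·x̄ = [-9] + [11] = [2]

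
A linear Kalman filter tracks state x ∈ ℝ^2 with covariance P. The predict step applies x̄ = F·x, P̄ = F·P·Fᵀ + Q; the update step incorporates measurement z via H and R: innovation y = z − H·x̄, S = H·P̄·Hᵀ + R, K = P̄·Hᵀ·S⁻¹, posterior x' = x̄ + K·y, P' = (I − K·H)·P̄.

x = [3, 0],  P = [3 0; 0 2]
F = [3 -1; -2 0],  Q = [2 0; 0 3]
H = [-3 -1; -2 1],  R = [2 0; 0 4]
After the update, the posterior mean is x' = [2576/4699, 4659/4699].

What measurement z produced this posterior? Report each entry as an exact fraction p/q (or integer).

x̄ = F·x = [9, -6]
P̄ = F·P·Fᵀ + Q = [31 -18; -18 15]
S = H·P̄·Hᵀ + R = [188 189; 189 215]
K = P̄·Hᵀ·S⁻¹ = [-1005/4699 -865/4699; -1254/4699 2217/4699]
x' − x̄ = [-39715/4699, 32853/4699] = K·y
y = (KᵀK)⁻¹·Kᵀ·(x' − x̄) = [18, 25]
z = y + H·x̄ = [18, 25] + [-21, -24] = [-3, 1]

z = [-3, 1]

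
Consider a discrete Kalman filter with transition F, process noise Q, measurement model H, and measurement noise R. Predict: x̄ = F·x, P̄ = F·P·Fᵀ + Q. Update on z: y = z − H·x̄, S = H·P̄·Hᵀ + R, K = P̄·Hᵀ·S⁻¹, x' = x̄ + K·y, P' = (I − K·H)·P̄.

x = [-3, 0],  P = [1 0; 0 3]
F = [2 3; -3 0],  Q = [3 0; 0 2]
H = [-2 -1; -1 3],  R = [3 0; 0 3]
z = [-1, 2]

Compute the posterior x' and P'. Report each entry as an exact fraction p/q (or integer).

x̄ = F·x = [-6, 9]
P̄ = F·P·Fᵀ + Q = [34 -6; -6 11]
y = z − H·x̄ = [-4, -31]
S = H·P̄·Hᵀ + R = [126 65; 65 172]
K = P̄·Hᵀ·S⁻¹ = [-7284/17447 -2522/17447; -2363/17447 4849/17447]
x' = x̄ + K·y = [2636/17447, 16156/17447]
P' = (I − K·H)·P̄ = [10446/17447 960/17447; 960/17447 5169/17447]

x' = [2636/17447, 16156/17447]
P' = [10446/17447 960/17447; 960/17447 5169/17447]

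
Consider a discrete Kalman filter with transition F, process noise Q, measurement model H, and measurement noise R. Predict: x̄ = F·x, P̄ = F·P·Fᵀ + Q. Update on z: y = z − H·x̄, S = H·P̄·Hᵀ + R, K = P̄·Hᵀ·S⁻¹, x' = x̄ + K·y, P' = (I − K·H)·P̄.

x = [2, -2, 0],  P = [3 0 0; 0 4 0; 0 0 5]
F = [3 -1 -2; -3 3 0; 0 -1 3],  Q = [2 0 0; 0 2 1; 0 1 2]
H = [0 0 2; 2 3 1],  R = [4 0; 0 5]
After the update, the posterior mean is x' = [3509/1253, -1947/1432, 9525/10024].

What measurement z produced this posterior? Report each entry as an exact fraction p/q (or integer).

x̄ = F·x = [8, -12, 2]
P̄ = F·P·Fᵀ + Q = [53 -39 -26; -39 65 -11; -26 -11 51]
S = H·P̄·Hᵀ + R = [208 -68; -68 215]
K = P̄·Hᵀ·S⁻¹ = [-428/1253 -351/1253; 177/2864 367/716; 9809/20048 -17/5012]
x' − x̄ = [-6515/1253, 15237/1432, -10523/10024] = K·y
y = (KᵀK)⁻¹·Kᵀ·(x' − x̄) = [-2, 21]
z = y + H·x̄ = [-2, 21] + [4, -18] = [2, 3]

z = [2, 3]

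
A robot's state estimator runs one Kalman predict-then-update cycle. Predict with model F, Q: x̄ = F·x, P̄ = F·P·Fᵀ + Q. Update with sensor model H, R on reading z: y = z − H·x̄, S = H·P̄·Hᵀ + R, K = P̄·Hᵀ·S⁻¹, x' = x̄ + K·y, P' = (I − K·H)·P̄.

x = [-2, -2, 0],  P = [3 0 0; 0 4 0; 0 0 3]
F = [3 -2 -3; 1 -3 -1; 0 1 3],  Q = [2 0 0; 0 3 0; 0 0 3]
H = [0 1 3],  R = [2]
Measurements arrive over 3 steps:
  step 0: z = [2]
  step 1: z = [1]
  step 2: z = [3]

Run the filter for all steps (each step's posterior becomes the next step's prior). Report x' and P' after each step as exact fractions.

step 0: x̄ = F·x = [-2, 4, -2]
step 0: P̄ = F·P·Fᵀ + Q = [72 42 -35; 42 45 -21; -35 -21 34]
step 0: y = z − H·x̄ = [4]
step 0: S = H·P̄·Hᵀ + R = [227]
step 0: K = P̄·Hᵀ·S⁻¹ = [-63/227; -18/227; 81/227]
step 0: x' = x̄ + K·y = [-706/227, 836/227, -130/227]
step 0: P' = (I − K·H)·P̄ = [12375/227 8400/227 -2842/227; 8400/227 9891/227 -3309/227; -2842/227 -3309/227 1157/227]
step 1: x̄ = F·x = [-3400/227, -3084/227, 446/227]
step 1: P̄ = F·P·Fᵀ + Q = [72454/227 -11805/227 -792/227; -11805/227 38662/227 -180/227; -792/227 -180/227 1131/227]
step 1: y = z − H·x̄ = [1973/227]
step 1: S = H·P̄·Hᵀ + R = [48215/227]
step 1: K = P̄·Hᵀ·S⁻¹ = [-14181/48215; 38122/48215; 3213/48215]
step 1: x' = x̄ + K·y = [-845419/48215, -323702/48215, 122657/48215]
step 1: P' = (I − K·H)·P̄ = [14503387/48215 -125859/48215 32499/48215; -125859/48215 1809698/48215 -577818/48215; 32499/48215 -577818/48215 194748/48215]
step 2: x̄ = F·x = [-2256824/48215, 606/9643, 44269/48215]
step 2: P̄ = F·P·Fᵀ + Q = [133609947/48215 9957210/9643 -256852/48215; 9957210/9643 5670662/9643 -52704/9643; -256852/48215 -52704/9643 240167/48215]
step 2: y = z − H·x̄ = [8808/48215]
step 2: S = H·P̄·Hᵀ + R = [29030123/48215]
step 2: K = P̄·Hᵀ·S⁻¹ = [49015494/29030123; 27562750/29030123; 456981/29030123]
step 2: x' = x̄ + K·y = [-1349873480/29030123, 6859566/29030123, 26737729/29030123]
step 2: P' = (I − K·H)·P̄ = [30616914723/29030123 1955684910/29030123 -619217974/29030123; 1955684910/29030123 1314837482/29030123 -419903994/29030123; -619217974/29030123 -419903994/29030123 140272652/29030123]

step 0: x' = [-706/227, 836/227, -130/227], P' = [12375/227 8400/227 -2842/227; 8400/227 9891/227 -3309/227; -2842/227 -3309/227 1157/227]
step 1: x' = [-845419/48215, -323702/48215, 122657/48215], P' = [14503387/48215 -125859/48215 32499/48215; -125859/48215 1809698/48215 -577818/48215; 32499/48215 -577818/48215 194748/48215]
step 2: x' = [-1349873480/29030123, 6859566/29030123, 26737729/29030123], P' = [30616914723/29030123 1955684910/29030123 -619217974/29030123; 1955684910/29030123 1314837482/29030123 -419903994/29030123; -619217974/29030123 -419903994/29030123 140272652/29030123]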